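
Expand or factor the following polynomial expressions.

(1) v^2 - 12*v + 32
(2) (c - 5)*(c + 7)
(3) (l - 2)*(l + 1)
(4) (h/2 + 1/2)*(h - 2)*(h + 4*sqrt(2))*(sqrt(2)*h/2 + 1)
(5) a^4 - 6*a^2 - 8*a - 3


(1) = (v - 8)*(v - 4)
(2) = c^2 + 2*c - 35
(3) = l^2 - l - 2
(4) = sqrt(2)*h^4/4 - sqrt(2)*h^3/4 + 5*h^3/2 - 5*h^2/2 + 3*sqrt(2)*h^2/2 - 5*h - 2*sqrt(2)*h - 4*sqrt(2)
(5) = (a - 3)*(a + 1)^3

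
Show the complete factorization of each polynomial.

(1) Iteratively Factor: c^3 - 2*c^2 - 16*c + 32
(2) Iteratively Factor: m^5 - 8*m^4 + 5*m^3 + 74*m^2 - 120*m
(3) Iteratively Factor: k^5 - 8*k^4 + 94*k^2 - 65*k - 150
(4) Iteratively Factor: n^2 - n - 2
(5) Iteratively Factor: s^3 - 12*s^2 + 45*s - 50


(1) = (c + 4)*(c^2 - 6*c + 8) = (c - 4)*(c + 4)*(c - 2)
(2) = (m - 2)*(m^4 - 6*m^3 - 7*m^2 + 60*m) = (m - 5)*(m - 2)*(m^3 - m^2 - 12*m) = m*(m - 5)*(m - 2)*(m^2 - m - 12) = m*(m - 5)*(m - 4)*(m - 2)*(m + 3)
(3) = (k + 1)*(k^4 - 9*k^3 + 9*k^2 + 85*k - 150) = (k + 1)*(k + 3)*(k^3 - 12*k^2 + 45*k - 50) = (k - 2)*(k + 1)*(k + 3)*(k^2 - 10*k + 25) = (k - 5)*(k - 2)*(k + 1)*(k + 3)*(k - 5)
(4) = (n + 1)*(n - 2)
(5) = (s - 5)*(s^2 - 7*s + 10) = (s - 5)*(s - 2)*(s - 5)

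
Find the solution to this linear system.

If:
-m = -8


Then:
m = 8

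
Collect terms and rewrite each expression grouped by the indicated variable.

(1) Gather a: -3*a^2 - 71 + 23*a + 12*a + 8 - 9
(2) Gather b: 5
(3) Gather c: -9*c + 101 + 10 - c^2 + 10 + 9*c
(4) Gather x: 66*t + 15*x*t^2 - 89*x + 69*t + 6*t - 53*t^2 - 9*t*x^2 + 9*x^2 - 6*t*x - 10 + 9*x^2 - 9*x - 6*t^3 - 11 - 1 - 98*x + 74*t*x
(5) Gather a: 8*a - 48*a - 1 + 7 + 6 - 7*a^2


(1) = -3*a^2 + 35*a - 72
(2) = 5
(3) = 121 - c^2
(4) = -6*t^3 - 53*t^2 + 141*t + x^2*(18 - 9*t) + x*(15*t^2 + 68*t - 196) - 22
(5) = -7*a^2 - 40*a + 12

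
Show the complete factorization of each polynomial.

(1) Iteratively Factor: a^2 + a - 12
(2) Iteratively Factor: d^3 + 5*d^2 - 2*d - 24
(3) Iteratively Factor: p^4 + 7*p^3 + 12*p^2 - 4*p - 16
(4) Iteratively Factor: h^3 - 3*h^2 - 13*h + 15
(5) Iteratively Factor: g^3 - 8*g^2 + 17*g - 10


(1) = (a + 4)*(a - 3)
(2) = (d + 3)*(d^2 + 2*d - 8) = (d - 2)*(d + 3)*(d + 4)
(3) = (p + 2)*(p^3 + 5*p^2 + 2*p - 8) = (p + 2)*(p + 4)*(p^2 + p - 2) = (p + 2)^2*(p + 4)*(p - 1)
(4) = (h + 3)*(h^2 - 6*h + 5) = (h - 1)*(h + 3)*(h - 5)
(5) = (g - 5)*(g^2 - 3*g + 2) = (g - 5)*(g - 2)*(g - 1)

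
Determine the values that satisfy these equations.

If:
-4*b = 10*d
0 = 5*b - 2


Then:
b = 2/5
d = -4/25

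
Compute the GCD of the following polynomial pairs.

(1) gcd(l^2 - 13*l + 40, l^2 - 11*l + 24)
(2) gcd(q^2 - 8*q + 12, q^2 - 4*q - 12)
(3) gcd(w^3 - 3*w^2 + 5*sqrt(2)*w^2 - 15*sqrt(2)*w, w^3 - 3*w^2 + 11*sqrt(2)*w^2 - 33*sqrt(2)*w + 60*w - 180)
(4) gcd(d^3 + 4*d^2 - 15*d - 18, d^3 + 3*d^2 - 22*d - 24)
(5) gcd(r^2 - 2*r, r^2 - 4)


(1) = l - 8
(2) = q - 6
(3) = w^2 + w*(-3 + 5*sqrt(2)) - 15*sqrt(2)
(4) = gcd((d - 3)*(d + 1)*(d + 6), (d - 4)*(d + 1)*(d + 6)) = d^2 + 7*d + 6
(5) = gcd(r*(r - 2), (r - 2)*(r + 2)) = r - 2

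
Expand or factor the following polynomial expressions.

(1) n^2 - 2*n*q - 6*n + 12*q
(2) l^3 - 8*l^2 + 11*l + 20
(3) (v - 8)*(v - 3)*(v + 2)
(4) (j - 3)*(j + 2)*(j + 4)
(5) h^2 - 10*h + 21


(1) = (n - 6)*(n - 2*q)
(2) = (l - 5)*(l - 4)*(l + 1)
(3) = v^3 - 9*v^2 + 2*v + 48
(4) = j^3 + 3*j^2 - 10*j - 24
(5) = (h - 7)*(h - 3)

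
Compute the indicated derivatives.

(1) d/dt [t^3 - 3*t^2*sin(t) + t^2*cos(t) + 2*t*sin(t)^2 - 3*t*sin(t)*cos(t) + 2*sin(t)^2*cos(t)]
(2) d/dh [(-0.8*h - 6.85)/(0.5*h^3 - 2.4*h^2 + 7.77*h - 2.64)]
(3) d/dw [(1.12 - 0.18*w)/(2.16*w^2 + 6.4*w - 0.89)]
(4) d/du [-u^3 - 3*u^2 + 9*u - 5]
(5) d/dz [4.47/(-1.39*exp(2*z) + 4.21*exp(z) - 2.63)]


(1) = -t^2*sin(t) - 3*t^2*cos(t) + 3*t^2 - 6*t*sin(t) + 2*t*sin(2*t) + 2*t*cos(t) - 3*t*cos(2*t) - sin(t)/2 - 3*sin(2*t)/2 + 3*sin(3*t)/2 - cos(2*t) + 1
(2) = (0.8*h^3 + 8.355*h^2 - 32.88*h + 55.3365)/(0.25*h^6 - 2.4*h^5 + 13.53*h^4 - 39.936*h^3 + 73.0449*h^2 - 41.0256*h + 6.9696)
(3) = (0.3888*w^2 - 4.8384*w - 7.0078)/(4.6656*w^4 + 27.648*w^3 + 37.1152*w^2 - 11.392*w + 0.7921)
(4) = -3*u^2 - 6*u + 9
(5) = (12.4266*exp(z) - 18.8187)*exp(z)/(1.39*exp(2*z) - 4.21*exp(z) + 2.63)^2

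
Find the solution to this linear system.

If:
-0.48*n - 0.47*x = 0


Then:
n = -0.979166666666667*x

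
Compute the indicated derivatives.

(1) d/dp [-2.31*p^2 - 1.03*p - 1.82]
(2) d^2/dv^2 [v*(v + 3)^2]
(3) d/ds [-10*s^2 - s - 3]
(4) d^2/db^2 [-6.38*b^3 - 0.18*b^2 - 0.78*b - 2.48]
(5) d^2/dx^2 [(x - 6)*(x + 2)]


(1) = -4.62*p - 1.03
(2) = 6*v + 12
(3) = -20*s - 1
(4) = -38.28*b - 0.36
(5) = 2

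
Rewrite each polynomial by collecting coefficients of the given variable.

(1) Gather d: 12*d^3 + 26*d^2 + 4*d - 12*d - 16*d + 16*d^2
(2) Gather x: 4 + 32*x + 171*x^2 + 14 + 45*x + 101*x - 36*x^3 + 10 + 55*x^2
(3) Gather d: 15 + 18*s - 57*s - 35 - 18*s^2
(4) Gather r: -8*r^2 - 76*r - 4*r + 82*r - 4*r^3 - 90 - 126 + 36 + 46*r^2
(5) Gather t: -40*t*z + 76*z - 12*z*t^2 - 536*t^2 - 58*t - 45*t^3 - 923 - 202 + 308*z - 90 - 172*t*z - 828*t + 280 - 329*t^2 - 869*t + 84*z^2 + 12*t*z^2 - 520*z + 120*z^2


(1) = 12*d^3 + 42*d^2 - 24*d
(2) = -36*x^3 + 226*x^2 + 178*x + 28
(3) = -18*s^2 - 39*s - 20
(4) = -4*r^3 + 38*r^2 + 2*r - 180
(5) = -45*t^3 + t^2*(-12*z - 865) + t*(12*z^2 - 212*z - 1755) + 204*z^2 - 136*z - 935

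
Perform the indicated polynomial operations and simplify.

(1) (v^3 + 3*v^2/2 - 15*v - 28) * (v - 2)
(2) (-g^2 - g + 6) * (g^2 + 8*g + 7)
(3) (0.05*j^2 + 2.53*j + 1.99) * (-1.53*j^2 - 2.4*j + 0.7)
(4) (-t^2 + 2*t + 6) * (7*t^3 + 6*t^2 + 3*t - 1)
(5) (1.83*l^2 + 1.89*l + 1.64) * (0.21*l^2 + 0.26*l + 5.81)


(1) = v^4 - v^3/2 - 18*v^2 + 2*v + 56
(2) = -g^4 - 9*g^3 - 9*g^2 + 41*g + 42
(3) = -0.0765*j^4 - 3.9909*j^3 - 9.0817*j^2 - 3.005*j + 1.393
(4) = -7*t^5 + 8*t^4 + 51*t^3 + 43*t^2 + 16*t - 6
(5) = 0.3843*l^4 + 0.8727*l^3 + 11.4681*l^2 + 11.4073*l + 9.5284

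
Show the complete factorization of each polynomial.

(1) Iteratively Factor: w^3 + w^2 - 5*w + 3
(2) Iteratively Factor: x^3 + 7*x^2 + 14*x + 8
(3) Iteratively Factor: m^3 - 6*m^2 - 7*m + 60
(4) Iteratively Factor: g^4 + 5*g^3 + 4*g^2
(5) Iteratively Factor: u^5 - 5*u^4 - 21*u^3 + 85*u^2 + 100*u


(1) = (w - 1)*(w^2 + 2*w - 3) = (w - 1)*(w + 3)*(w - 1)
(2) = (x + 4)*(x^2 + 3*x + 2) = (x + 1)*(x + 4)*(x + 2)
(3) = (m - 5)*(m^2 - m - 12) = (m - 5)*(m + 3)*(m - 4)
(4) = (g)*(g^3 + 5*g^2 + 4*g) = g^2*(g^2 + 5*g + 4) = g^2*(g + 4)*(g + 1)
(5) = (u + 4)*(u^4 - 9*u^3 + 15*u^2 + 25*u) = (u + 1)*(u + 4)*(u^3 - 10*u^2 + 25*u) = u*(u + 1)*(u + 4)*(u^2 - 10*u + 25) = u*(u - 5)*(u + 1)*(u + 4)*(u - 5)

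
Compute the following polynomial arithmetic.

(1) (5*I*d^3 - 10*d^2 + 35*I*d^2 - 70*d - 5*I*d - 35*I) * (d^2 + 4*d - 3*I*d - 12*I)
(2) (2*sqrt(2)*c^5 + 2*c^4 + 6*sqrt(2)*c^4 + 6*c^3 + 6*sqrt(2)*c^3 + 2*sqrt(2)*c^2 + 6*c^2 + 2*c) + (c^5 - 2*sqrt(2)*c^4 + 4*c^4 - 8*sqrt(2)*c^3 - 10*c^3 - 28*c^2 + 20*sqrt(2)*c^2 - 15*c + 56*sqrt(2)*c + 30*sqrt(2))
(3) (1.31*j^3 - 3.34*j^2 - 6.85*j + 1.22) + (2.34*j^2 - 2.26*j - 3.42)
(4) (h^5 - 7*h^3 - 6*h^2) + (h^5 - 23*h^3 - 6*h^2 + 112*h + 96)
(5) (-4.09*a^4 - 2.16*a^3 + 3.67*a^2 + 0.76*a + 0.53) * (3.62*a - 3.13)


(1) = 5*I*d^5 + 5*d^4 + 55*I*d^4 + 55*d^3 + 165*I*d^3 + 125*d^2 + 275*I*d^2 - 165*d + 700*I*d - 420
(2) = c^5 + 2*sqrt(2)*c^5 + 4*sqrt(2)*c^4 + 6*c^4 - 4*c^3 - 2*sqrt(2)*c^3 - 22*c^2 + 22*sqrt(2)*c^2 - 13*c + 56*sqrt(2)*c + 30*sqrt(2)
(3) = 1.31*j^3 - 1.0*j^2 - 9.11*j - 2.2
(4) = 2*h^5 - 30*h^3 - 12*h^2 + 112*h + 96
(5) = -14.8058*a^5 + 4.9825*a^4 + 20.0462*a^3 - 8.7359*a^2 - 0.4602*a - 1.6589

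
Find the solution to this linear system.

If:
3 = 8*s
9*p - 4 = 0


Then:
p = 4/9
s = 3/8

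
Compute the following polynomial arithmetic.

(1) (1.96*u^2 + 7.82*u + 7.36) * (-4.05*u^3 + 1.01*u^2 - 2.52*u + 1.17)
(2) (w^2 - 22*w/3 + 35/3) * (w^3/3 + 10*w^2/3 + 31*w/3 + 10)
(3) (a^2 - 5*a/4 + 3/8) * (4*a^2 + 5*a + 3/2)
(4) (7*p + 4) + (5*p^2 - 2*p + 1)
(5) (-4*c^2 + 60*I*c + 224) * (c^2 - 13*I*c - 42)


(1) = -7.938*u^5 - 29.6914*u^4 - 26.849*u^3 - 9.9796*u^2 - 9.3978*u + 8.6112
(2) = w^5/3 + 8*w^4/9 - 92*w^3/9 - 242*w^2/9 + 425*w/9 + 350/3
(3) = 4*a^4 - 13*a^2/4 + 9/16
(4) = 5*p^2 + 5*p + 5
(5) = -4*c^4 + 112*I*c^3 + 1172*c^2 - 5432*I*c - 9408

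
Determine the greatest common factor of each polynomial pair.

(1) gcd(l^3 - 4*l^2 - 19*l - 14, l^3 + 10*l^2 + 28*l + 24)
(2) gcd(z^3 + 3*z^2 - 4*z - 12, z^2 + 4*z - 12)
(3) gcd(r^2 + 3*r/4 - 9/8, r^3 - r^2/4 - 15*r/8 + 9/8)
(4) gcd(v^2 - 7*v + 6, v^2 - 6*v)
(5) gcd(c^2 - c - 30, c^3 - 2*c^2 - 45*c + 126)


(1) = gcd((l - 7)*(l + 1)*(l + 2), (l + 2)^2*(l + 6)) = l + 2
(2) = gcd((z - 2)*(z + 2)*(z + 3), (z - 2)*(z + 6)) = z - 2
(3) = r^2 + 3*r/4 - 9/8
(4) = gcd((v - 6)*(v - 1), v*(v - 6)) = v - 6
(5) = gcd((c - 6)*(c + 5), (c - 6)*(c - 3)*(c + 7)) = c - 6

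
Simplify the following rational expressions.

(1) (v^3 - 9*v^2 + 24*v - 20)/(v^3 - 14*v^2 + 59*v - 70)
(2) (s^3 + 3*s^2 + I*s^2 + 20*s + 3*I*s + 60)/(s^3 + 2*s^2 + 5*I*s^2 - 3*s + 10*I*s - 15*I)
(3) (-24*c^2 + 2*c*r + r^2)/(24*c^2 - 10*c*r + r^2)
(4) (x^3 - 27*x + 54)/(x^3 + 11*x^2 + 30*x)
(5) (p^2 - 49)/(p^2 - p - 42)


(1) = (v - 2)/(v - 7)
(2) = (s - 4*I)/(s - 1)
(3) = (6*c + r)/(-6*c + r)
(4) = (x^2 - 6*x + 9)/(x^2 + 5*x)
(5) = (p + 7)/(p + 6)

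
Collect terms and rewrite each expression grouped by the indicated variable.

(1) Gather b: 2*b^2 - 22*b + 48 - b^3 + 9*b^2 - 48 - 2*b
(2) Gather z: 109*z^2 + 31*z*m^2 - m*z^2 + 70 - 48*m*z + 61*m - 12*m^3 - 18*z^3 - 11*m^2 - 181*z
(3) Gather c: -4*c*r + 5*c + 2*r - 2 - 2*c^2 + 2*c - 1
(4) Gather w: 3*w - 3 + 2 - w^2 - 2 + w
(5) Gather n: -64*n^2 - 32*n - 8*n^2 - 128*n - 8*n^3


(1) = -b^3 + 11*b^2 - 24*b
(2) = -12*m^3 - 11*m^2 + 61*m - 18*z^3 + z^2*(109 - m) + z*(31*m^2 - 48*m - 181) + 70
(3) = -2*c^2 + c*(7 - 4*r) + 2*r - 3
(4) = -w^2 + 4*w - 3
(5) = -8*n^3 - 72*n^2 - 160*n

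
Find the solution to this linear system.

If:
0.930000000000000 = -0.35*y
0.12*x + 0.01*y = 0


Then:
x = 0.22
y = -2.66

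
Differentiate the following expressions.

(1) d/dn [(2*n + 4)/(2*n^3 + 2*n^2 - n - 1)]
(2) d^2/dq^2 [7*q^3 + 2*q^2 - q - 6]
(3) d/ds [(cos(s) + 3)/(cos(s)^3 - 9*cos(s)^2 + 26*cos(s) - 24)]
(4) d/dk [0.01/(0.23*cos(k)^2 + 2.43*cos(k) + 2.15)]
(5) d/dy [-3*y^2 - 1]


(1) = 2*(-4*n^3 - 14*n^2 - 8*n + 1)/(4*n^6 + 8*n^5 - 8*n^3 - 3*n^2 + 2*n + 1)
(2) = 42*q + 4
(3) = 2*(cos(s)^3 - 27*cos(s) + 51)*sin(s)/((cos(s) - 4)^2*(cos(s) - 3)^2*(cos(s) - 2)^2)
(4) = (0.0046*cos(k) + 0.0243)*sin(k)/(0.23*cos(k)^2 + 2.43*cos(k) + 2.15)^2
(5) = -6*y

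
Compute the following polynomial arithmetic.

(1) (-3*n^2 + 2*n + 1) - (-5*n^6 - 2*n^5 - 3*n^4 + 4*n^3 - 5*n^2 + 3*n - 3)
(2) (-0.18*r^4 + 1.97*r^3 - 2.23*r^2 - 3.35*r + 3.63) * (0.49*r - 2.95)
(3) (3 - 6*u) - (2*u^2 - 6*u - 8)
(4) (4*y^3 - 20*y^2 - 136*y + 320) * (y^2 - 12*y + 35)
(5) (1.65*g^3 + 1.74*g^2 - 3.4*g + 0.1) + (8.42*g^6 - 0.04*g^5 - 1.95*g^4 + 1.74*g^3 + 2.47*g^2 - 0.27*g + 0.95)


(1) = 5*n^6 + 2*n^5 + 3*n^4 - 4*n^3 + 2*n^2 - n + 4
(2) = -0.0882*r^5 + 1.4963*r^4 - 6.9042*r^3 + 4.937*r^2 + 11.6612*r - 10.7085
(3) = 11 - 2*u^2
(4) = 4*y^5 - 68*y^4 + 244*y^3 + 1252*y^2 - 8600*y + 11200
(5) = 8.42*g^6 - 0.04*g^5 - 1.95*g^4 + 3.39*g^3 + 4.21*g^2 - 3.67*g + 1.05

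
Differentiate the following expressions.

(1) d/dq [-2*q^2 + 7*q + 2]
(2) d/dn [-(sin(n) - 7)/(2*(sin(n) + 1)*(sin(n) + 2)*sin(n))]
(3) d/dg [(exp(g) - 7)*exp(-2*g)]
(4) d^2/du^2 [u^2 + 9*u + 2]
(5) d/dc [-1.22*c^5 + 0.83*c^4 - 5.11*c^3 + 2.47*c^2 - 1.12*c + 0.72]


(1) = 7 - 4*q
(2) = (sin(n)^3 - 9*sin(n)^2 - 21*sin(n) - 7)*cos(n)/((sin(n) + 1)^2*(sin(n) + 2)^2*sin(n)^2)
(3) = (14 - exp(g))*exp(-2*g)
(4) = 2
(5) = -6.1*c^4 + 3.32*c^3 - 15.33*c^2 + 4.94*c - 1.12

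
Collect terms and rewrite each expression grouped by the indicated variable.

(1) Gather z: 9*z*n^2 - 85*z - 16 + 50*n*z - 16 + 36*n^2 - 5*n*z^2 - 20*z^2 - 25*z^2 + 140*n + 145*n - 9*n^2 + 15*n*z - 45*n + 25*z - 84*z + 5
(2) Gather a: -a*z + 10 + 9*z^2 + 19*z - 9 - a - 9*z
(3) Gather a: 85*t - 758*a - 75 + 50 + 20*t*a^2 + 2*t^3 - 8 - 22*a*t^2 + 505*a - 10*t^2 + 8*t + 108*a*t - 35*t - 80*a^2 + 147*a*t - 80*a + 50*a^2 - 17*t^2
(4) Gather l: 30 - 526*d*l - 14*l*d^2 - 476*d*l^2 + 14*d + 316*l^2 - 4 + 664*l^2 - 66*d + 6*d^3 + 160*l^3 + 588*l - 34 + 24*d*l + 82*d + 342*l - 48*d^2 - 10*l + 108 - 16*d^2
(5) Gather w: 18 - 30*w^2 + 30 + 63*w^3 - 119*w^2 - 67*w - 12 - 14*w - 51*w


(1) = 27*n^2 + 240*n + z^2*(-5*n - 45) + z*(9*n^2 + 65*n - 144) - 27
(2) = a*(-z - 1) + 9*z^2 + 10*z + 1
(3) = a^2*(20*t - 30) + a*(-22*t^2 + 255*t - 333) + 2*t^3 - 27*t^2 + 58*t - 33
(4) = 6*d^3 - 64*d^2 + 30*d + 160*l^3 + l^2*(980 - 476*d) + l*(-14*d^2 - 502*d + 920) + 100
(5) = 63*w^3 - 149*w^2 - 132*w + 36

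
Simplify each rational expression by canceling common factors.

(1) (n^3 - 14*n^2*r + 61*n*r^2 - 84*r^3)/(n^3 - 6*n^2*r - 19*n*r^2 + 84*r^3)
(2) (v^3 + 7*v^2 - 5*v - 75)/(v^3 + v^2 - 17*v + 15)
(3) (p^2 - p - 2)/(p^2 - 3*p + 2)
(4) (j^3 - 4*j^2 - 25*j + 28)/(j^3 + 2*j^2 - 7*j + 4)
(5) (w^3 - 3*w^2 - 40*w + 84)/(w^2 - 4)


(1) = (n - 4*r)/(n + 4*r)
(2) = (v + 5)/(v - 1)
(3) = (p + 1)/(p - 1)
(4) = (j - 7)/(j - 1)
(5) = (w^2 - w - 42)/(w + 2)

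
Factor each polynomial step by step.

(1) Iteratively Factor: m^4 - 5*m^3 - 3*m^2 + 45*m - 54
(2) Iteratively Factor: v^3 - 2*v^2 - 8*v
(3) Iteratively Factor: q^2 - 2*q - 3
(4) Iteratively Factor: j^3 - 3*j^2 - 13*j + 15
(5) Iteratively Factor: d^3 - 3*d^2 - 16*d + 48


(1) = (m - 3)*(m^3 - 2*m^2 - 9*m + 18) = (m - 3)*(m - 2)*(m^2 - 9) = (m - 3)^2*(m - 2)*(m + 3)
(2) = (v)*(v^2 - 2*v - 8) = v*(v + 2)*(v - 4)
(3) = (q + 1)*(q - 3)
(4) = (j - 1)*(j^2 - 2*j - 15) = (j - 5)*(j - 1)*(j + 3)
(5) = (d - 3)*(d^2 - 16) = (d - 3)*(d + 4)*(d - 4)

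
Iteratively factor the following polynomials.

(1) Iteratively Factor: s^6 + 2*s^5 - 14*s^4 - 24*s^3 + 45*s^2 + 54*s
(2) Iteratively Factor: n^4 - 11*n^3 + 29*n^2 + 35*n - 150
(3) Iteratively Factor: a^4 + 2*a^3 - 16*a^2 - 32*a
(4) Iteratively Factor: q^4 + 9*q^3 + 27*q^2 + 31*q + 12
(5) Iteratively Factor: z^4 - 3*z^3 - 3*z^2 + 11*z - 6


(1) = (s + 3)*(s^5 - s^4 - 11*s^3 + 9*s^2 + 18*s) = (s - 2)*(s + 3)*(s^4 + s^3 - 9*s^2 - 9*s) = (s - 2)*(s + 1)*(s + 3)*(s^3 - 9*s) = s*(s - 2)*(s + 1)*(s + 3)*(s^2 - 9) = s*(s - 2)*(s + 1)*(s + 3)^2*(s - 3)
(2) = (n - 5)*(n^3 - 6*n^2 - n + 30) = (n - 5)*(n + 2)*(n^2 - 8*n + 15) = (n - 5)*(n - 3)*(n + 2)*(n - 5)
(3) = (a)*(a^3 + 2*a^2 - 16*a - 32) = a*(a + 2)*(a^2 - 16) = a*(a + 2)*(a + 4)*(a - 4)
(4) = (q + 1)*(q^3 + 8*q^2 + 19*q + 12) = (q + 1)*(q + 4)*(q^2 + 4*q + 3) = (q + 1)*(q + 3)*(q + 4)*(q + 1)
(5) = (z + 2)*(z^3 - 5*z^2 + 7*z - 3) = (z - 3)*(z + 2)*(z^2 - 2*z + 1) = (z - 3)*(z - 1)*(z + 2)*(z - 1)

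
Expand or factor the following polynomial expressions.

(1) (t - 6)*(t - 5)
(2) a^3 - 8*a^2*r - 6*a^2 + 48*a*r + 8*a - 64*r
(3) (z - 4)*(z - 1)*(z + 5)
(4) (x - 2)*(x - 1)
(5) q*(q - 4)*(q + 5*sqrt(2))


(1) = t^2 - 11*t + 30
(2) = (a - 4)*(a - 2)*(a - 8*r)
(3) = z^3 - 21*z + 20
(4) = x^2 - 3*x + 2
(5) = q^3 - 4*q^2 + 5*sqrt(2)*q^2 - 20*sqrt(2)*q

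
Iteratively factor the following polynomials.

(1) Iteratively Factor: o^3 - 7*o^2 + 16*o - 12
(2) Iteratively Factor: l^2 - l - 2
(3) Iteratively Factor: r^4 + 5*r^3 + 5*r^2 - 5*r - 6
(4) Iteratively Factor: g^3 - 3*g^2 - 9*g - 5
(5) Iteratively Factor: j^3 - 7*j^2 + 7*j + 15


(1) = (o - 2)*(o^2 - 5*o + 6) = (o - 3)*(o - 2)*(o - 2)
(2) = (l - 2)*(l + 1)
(3) = (r + 3)*(r^3 + 2*r^2 - r - 2) = (r + 2)*(r + 3)*(r^2 - 1) = (r - 1)*(r + 2)*(r + 3)*(r + 1)
(4) = (g + 1)*(g^2 - 4*g - 5) = (g + 1)^2*(g - 5)
(5) = (j - 5)*(j^2 - 2*j - 3) = (j - 5)*(j - 3)*(j + 1)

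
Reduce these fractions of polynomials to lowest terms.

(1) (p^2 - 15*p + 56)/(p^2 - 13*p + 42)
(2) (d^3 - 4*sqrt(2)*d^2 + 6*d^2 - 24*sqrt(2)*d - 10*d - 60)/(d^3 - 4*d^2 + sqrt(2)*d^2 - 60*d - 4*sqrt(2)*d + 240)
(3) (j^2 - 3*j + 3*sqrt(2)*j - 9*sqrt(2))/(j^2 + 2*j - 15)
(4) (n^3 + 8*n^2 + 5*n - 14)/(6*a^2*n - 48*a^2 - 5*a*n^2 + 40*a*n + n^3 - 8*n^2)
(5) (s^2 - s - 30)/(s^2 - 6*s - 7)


(1) = (p - 8)/(p - 6)
(2) = (d^2 + d*(sqrt(2) + 6) + 6*sqrt(2))/(d^2 + d*(-4 + 6*sqrt(2)) - 24*sqrt(2))
(3) = (j + 3*sqrt(2))/(j + 5)
(4) = (n^3 + 8*n^2 + 5*n - 14)/(6*a^2*n - 48*a^2 - 5*a*n^2 + 40*a*n + n^3 - 8*n^2)
(5) = (s^2 - s - 30)/(s^2 - 6*s - 7)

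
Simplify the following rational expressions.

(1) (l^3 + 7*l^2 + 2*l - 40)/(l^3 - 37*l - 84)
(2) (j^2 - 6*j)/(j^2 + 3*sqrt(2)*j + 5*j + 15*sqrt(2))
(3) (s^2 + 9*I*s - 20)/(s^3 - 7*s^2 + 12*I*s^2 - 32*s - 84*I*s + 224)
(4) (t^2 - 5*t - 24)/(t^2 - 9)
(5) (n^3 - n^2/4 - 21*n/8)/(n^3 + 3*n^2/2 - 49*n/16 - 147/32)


(1) = (l^2 + 3*l - 10)/(l^2 - 4*l - 21)
(2) = (j^2 - 6*j)/(j^2 + j*(3*sqrt(2) + 5) + 15*sqrt(2))
(3) = (s + 5*I)/(s^2 + s*(-7 + 8*I) - 56*I)
(4) = (t - 8)/(t - 3)
(5) = 4*n/(4*n + 7)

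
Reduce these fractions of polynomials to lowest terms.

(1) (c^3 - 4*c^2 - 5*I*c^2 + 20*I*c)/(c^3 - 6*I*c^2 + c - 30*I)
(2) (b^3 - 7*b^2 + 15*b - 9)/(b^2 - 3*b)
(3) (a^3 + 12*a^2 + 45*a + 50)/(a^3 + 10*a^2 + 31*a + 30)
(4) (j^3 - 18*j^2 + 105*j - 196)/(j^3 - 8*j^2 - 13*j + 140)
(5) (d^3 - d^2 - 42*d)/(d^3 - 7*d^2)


(1) = (c^2 - 4*c)/(c^2 - I*c + 6)
(2) = (b^2 - 4*b + 3)/b
(3) = (a + 5)/(a + 3)
(4) = (j^2 - 11*j + 28)/(j^2 - j - 20)
(5) = (d + 6)/d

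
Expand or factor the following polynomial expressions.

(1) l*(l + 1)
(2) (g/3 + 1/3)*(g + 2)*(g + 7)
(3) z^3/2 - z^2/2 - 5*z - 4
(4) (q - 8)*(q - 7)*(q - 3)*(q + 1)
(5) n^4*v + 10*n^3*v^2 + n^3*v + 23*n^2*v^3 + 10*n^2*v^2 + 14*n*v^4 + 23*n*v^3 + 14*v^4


(1) = l^2 + l
(2) = g^3/3 + 10*g^2/3 + 23*g/3 + 14/3
(3) = (z/2 + 1)*(z - 4)*(z + 1)
(4) = q^4 - 17*q^3 + 83*q^2 - 67*q - 168
(5) = (n + v)*(n + 2*v)*(n + 7*v)*(n*v + v)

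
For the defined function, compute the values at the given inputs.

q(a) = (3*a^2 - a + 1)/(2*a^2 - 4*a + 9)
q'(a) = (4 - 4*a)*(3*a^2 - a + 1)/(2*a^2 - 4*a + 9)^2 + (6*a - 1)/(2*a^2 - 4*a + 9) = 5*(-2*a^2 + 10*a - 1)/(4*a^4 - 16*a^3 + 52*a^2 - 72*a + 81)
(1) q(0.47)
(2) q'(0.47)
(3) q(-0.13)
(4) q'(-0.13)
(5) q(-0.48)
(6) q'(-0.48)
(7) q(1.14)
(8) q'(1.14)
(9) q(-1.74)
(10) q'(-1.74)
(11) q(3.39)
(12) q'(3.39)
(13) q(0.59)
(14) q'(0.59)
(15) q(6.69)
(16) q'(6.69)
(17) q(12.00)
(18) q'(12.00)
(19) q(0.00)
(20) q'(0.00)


(1) = 0.16
(2) = 0.28
(3) = 0.12
(4) = -0.13
(5) = 0.19
(6) = -0.24
(7) = 0.53
(8) = 0.79
(9) = 0.54
(10) = -0.25
(11) = 1.74
(12) = 0.15
(13) = 0.20
(14) = 0.39
(15) = 1.79
(16) = -0.02
(17) = 1.69
(18) = -0.01
(19) = 0.11
(20) = -0.06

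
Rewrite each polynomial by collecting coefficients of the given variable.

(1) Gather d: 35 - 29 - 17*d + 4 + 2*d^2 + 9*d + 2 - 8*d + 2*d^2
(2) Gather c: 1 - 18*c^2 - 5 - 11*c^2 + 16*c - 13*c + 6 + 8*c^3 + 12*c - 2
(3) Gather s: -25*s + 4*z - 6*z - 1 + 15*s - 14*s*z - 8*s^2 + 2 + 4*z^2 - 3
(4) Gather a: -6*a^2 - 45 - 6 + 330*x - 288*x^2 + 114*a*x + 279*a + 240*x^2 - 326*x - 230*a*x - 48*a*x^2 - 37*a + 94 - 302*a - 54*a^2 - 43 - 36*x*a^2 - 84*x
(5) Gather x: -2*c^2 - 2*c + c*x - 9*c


(1) = 4*d^2 - 16*d + 12
(2) = 8*c^3 - 29*c^2 + 15*c
(3) = -8*s^2 + s*(-14*z - 10) + 4*z^2 - 2*z - 2
(4) = a^2*(-36*x - 60) + a*(-48*x^2 - 116*x - 60) - 48*x^2 - 80*x
(5) = -2*c^2 + c*x - 11*c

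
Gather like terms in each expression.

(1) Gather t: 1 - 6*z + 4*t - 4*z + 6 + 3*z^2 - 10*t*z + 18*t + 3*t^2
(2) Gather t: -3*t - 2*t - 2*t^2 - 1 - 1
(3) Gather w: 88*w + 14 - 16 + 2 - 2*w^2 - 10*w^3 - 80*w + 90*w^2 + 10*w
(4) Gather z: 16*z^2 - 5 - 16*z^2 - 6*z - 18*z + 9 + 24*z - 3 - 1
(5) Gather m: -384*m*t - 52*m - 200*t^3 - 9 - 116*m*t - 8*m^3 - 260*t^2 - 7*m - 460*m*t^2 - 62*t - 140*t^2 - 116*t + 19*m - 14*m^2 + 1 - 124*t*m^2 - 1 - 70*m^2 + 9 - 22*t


(1) = 3*t^2 + t*(22 - 10*z) + 3*z^2 - 10*z + 7
(2) = -2*t^2 - 5*t - 2
(3) = -10*w^3 + 88*w^2 + 18*w
(4) = 0
(5) = -8*m^3 + m^2*(-124*t - 84) + m*(-460*t^2 - 500*t - 40) - 200*t^3 - 400*t^2 - 200*t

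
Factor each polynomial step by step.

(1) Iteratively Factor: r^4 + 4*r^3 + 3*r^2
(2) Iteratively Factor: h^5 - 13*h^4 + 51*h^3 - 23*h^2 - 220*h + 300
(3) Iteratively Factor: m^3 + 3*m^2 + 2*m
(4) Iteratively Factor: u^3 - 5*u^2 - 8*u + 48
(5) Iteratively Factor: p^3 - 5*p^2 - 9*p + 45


(1) = (r)*(r^3 + 4*r^2 + 3*r) = r*(r + 3)*(r^2 + r) = r^2*(r + 3)*(r + 1)
(2) = (h - 3)*(h^4 - 10*h^3 + 21*h^2 + 40*h - 100) = (h - 5)*(h - 3)*(h^3 - 5*h^2 - 4*h + 20) = (h - 5)*(h - 3)*(h - 2)*(h^2 - 3*h - 10) = (h - 5)^2*(h - 3)*(h - 2)*(h + 2)
(3) = (m + 2)*(m^2 + m) = (m + 1)*(m + 2)*(m)
(4) = (u - 4)*(u^2 - u - 12) = (u - 4)*(u + 3)*(u - 4)
(5) = (p + 3)*(p^2 - 8*p + 15) = (p - 5)*(p + 3)*(p - 3)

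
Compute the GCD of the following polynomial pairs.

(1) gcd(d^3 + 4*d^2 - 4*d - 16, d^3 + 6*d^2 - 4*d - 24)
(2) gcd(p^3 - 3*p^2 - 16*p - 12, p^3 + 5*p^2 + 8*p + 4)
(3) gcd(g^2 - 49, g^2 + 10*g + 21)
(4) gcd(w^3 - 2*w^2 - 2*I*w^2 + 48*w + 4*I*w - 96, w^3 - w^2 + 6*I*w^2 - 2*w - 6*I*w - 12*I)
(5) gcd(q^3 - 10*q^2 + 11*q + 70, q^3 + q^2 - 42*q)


(1) = gcd((d - 2)*(d + 2)*(d + 4), (d - 2)*(d + 2)*(d + 6)) = d^2 - 4
(2) = p^2 + 3*p + 2
(3) = gcd((g - 7)*(g + 7), (g + 3)*(g + 7)) = g + 7
(4) = w^2 + w*(-2 + 6*I) - 12*I
(5) = gcd((q - 7)*(q - 5)*(q + 2), q*(q - 6)*(q + 7)) = 1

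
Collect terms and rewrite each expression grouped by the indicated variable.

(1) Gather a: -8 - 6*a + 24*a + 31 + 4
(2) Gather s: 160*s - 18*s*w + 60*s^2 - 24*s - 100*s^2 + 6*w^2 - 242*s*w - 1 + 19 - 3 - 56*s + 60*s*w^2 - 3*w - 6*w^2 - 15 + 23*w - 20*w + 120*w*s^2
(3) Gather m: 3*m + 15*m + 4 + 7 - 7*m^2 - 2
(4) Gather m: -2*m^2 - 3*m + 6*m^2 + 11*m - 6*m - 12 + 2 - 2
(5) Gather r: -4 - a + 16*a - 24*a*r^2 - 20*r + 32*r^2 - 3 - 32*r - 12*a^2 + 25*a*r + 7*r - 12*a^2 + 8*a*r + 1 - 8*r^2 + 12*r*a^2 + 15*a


(1) = 18*a + 27
(2) = s^2*(120*w - 40) + s*(60*w^2 - 260*w + 80)
(3) = -7*m^2 + 18*m + 9
(4) = 4*m^2 + 2*m - 12
(5) = -24*a^2 + 30*a + r^2*(24 - 24*a) + r*(12*a^2 + 33*a - 45) - 6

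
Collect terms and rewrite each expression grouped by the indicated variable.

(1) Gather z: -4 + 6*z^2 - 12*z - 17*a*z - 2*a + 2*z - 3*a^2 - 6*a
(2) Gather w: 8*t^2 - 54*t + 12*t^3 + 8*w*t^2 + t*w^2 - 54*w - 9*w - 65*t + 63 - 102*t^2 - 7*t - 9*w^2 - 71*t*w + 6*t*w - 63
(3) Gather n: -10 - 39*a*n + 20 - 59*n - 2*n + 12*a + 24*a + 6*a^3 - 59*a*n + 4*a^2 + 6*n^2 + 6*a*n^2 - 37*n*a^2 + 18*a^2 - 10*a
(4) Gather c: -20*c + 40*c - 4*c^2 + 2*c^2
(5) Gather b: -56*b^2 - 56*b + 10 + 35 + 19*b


(1) = -3*a^2 - 8*a + 6*z^2 + z*(-17*a - 10) - 4
(2) = 12*t^3 - 94*t^2 - 126*t + w^2*(t - 9) + w*(8*t^2 - 65*t - 63)
(3) = 6*a^3 + 22*a^2 + 26*a + n^2*(6*a + 6) + n*(-37*a^2 - 98*a - 61) + 10
(4) = -2*c^2 + 20*c
(5) = -56*b^2 - 37*b + 45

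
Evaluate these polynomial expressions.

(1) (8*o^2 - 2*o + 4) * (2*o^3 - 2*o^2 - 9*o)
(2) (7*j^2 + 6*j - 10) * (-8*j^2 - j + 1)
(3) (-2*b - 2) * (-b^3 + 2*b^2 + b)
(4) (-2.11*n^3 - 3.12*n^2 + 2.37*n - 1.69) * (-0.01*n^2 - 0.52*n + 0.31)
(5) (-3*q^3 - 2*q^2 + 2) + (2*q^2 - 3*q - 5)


(1) = 16*o^5 - 20*o^4 - 60*o^3 + 10*o^2 - 36*o
(2) = -56*j^4 - 55*j^3 + 81*j^2 + 16*j - 10
(3) = 2*b^4 - 2*b^3 - 6*b^2 - 2*b
(4) = 0.0211*n^5 + 1.1284*n^4 + 0.9446*n^3 - 2.1827*n^2 + 1.6135*n - 0.5239
(5) = -3*q^3 - 3*q - 3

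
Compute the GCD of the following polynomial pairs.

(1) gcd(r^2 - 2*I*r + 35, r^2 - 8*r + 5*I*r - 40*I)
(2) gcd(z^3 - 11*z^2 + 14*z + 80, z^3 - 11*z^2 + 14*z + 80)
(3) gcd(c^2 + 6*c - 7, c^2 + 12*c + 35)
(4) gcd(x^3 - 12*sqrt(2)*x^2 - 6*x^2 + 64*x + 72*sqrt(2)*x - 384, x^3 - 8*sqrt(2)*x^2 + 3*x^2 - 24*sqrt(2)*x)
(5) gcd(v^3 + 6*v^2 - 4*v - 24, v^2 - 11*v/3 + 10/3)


(1) = gcd((r - 7*I)*(r + 5*I), (r - 8)*(r + 5*I)) = r + 5*I
(2) = gcd((z - 8)*(z - 5)*(z + 2), (z - 8)*(z - 5)*(z + 2)) = z^3 - 11*z^2 + 14*z + 80
(3) = c + 7
(4) = x - 8*sqrt(2)
(5) = gcd((v - 2)*(v + 2)*(v + 6), (v - 2)*(v - 5/3)) = v - 2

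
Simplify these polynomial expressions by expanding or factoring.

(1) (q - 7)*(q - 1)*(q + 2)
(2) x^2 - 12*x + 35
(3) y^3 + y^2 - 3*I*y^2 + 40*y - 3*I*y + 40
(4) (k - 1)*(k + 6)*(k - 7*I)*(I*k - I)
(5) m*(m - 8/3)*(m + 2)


(1) = q^3 - 6*q^2 - 9*q + 14
(2) = (x - 7)*(x - 5)
(3) = (y + 1)*(y - 8*I)*(y + 5*I)
(4) = I*k^4 + 7*k^3 + 4*I*k^3 + 28*k^2 - 11*I*k^2 - 77*k + 6*I*k + 42
(5) = m^3 - 2*m^2/3 - 16*m/3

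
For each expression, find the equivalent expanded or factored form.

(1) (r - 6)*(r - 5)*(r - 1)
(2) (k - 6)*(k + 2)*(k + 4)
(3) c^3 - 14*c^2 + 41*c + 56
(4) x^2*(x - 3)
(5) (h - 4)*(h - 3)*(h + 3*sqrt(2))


(1) = r^3 - 12*r^2 + 41*r - 30
(2) = k^3 - 28*k - 48
(3) = (c - 8)*(c - 7)*(c + 1)
(4) = x^3 - 3*x^2
(5) = h^3 - 7*h^2 + 3*sqrt(2)*h^2 - 21*sqrt(2)*h + 12*h + 36*sqrt(2)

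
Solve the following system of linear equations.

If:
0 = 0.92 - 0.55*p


Then:
p = 1.67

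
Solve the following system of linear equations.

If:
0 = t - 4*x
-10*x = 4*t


Then:
t = 0
x = 0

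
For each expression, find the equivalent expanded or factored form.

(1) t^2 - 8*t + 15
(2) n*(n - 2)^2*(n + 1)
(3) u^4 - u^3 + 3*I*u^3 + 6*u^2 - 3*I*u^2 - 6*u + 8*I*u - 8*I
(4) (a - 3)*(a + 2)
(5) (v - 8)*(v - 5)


(1) = (t - 5)*(t - 3)
(2) = n^4 - 3*n^3 + 4*n
(3) = (u - 1)*(u - 2*I)*(u + I)*(u + 4*I)
(4) = a^2 - a - 6
(5) = v^2 - 13*v + 40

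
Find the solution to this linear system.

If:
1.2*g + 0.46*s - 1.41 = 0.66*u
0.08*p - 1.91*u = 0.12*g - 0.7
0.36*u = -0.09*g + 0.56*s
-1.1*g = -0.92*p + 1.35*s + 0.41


Then:
g = 1.22
p = 2.57
s = 0.45
u = 0.40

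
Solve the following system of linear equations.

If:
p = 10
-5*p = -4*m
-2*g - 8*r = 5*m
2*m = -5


Then:
No Solution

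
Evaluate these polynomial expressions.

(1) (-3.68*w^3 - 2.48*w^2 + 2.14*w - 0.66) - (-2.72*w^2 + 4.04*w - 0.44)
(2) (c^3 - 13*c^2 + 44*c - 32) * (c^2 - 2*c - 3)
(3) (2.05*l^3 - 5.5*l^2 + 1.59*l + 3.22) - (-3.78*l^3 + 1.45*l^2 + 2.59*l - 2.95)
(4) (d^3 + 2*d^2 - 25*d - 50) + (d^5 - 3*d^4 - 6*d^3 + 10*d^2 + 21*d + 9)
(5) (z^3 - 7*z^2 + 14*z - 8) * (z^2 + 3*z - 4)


(1) = -3.68*w^3 + 0.24*w^2 - 1.9*w - 0.22
(2) = c^5 - 15*c^4 + 67*c^3 - 81*c^2 - 68*c + 96
(3) = 5.83*l^3 - 6.95*l^2 - 1.0*l + 6.17
(4) = d^5 - 3*d^4 - 5*d^3 + 12*d^2 - 4*d - 41
(5) = z^5 - 4*z^4 - 11*z^3 + 62*z^2 - 80*z + 32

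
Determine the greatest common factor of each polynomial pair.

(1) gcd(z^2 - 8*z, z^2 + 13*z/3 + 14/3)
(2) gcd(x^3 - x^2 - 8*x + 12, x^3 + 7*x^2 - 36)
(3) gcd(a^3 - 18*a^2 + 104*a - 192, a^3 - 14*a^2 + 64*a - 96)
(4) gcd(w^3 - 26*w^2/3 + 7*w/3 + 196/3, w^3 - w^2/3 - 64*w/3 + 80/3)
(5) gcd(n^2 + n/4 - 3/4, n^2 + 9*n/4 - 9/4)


(1) = gcd(z*(z - 8), (z + 2)*(z + 7/3)) = 1
(2) = gcd((x - 2)^2*(x + 3), (x - 2)*(x + 3)*(x + 6)) = x^2 + x - 6
(3) = a^2 - 10*a + 24
(4) = gcd((w - 7)*(w - 4)*(w + 7/3), (w - 4)*(w - 4/3)*(w + 5)) = w - 4
(5) = gcd((n - 3/4)*(n + 1), (n - 3/4)*(n + 3)) = n - 3/4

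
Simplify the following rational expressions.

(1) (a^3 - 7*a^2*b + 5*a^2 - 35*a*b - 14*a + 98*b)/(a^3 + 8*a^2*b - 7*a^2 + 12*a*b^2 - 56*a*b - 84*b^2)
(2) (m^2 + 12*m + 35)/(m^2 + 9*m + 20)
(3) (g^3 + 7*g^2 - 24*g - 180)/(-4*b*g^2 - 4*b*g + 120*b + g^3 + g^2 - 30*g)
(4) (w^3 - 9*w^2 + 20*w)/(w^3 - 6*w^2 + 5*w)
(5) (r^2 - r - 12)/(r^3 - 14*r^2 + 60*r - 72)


(1) = (a^3 - 7*a^2*b + 5*a^2 - 35*a*b - 14*a + 98*b)/(a^3 + 8*a^2*b - 7*a^2 + 12*a*b^2 - 56*a*b - 84*b^2)
(2) = (m + 7)/(m + 4)
(3) = (-g - 6)/(4*b - g)
(4) = (w - 4)/(w - 1)
(5) = (r^2 - r - 12)/(r^3 - 14*r^2 + 60*r - 72)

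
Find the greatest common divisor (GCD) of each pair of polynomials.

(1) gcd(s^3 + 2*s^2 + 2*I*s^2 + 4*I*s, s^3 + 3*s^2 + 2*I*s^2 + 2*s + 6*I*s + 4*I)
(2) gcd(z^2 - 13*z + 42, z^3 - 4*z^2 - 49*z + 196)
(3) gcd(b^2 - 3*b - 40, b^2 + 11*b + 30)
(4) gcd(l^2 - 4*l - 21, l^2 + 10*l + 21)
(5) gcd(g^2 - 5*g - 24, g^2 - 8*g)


(1) = gcd(s*(s + 2)*(s + 2*I), (s + 1)*(s + 2)*(s + 2*I)) = s^2 + s*(2 + 2*I) + 4*I
(2) = z - 7
(3) = gcd((b - 8)*(b + 5), (b + 5)*(b + 6)) = b + 5
(4) = gcd((l - 7)*(l + 3), (l + 3)*(l + 7)) = l + 3
(5) = gcd((g - 8)*(g + 3), g*(g - 8)) = g - 8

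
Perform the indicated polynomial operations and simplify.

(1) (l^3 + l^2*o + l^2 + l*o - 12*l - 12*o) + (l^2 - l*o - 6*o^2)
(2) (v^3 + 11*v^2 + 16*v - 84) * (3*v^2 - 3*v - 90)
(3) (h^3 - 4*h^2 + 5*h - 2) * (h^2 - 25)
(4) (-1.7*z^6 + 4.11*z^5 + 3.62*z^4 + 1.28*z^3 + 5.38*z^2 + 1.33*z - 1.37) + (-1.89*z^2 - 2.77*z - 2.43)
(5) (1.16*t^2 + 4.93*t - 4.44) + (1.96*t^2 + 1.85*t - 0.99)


(1) = l^3 + l^2*o + 2*l^2 - 12*l - 6*o^2 - 12*o
(2) = 3*v^5 + 30*v^4 - 75*v^3 - 1290*v^2 - 1188*v + 7560
(3) = h^5 - 4*h^4 - 20*h^3 + 98*h^2 - 125*h + 50
(4) = -1.7*z^6 + 4.11*z^5 + 3.62*z^4 + 1.28*z^3 + 3.49*z^2 - 1.44*z - 3.8
(5) = 3.12*t^2 + 6.78*t - 5.43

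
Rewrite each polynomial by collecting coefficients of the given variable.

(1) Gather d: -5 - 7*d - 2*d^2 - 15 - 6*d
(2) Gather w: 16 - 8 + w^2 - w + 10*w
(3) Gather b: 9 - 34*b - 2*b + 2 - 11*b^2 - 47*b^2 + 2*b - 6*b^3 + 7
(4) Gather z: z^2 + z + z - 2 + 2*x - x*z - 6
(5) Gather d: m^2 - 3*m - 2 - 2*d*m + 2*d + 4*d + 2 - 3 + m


(1) = -2*d^2 - 13*d - 20
(2) = w^2 + 9*w + 8
(3) = -6*b^3 - 58*b^2 - 34*b + 18
(4) = 2*x + z^2 + z*(2 - x) - 8
(5) = d*(6 - 2*m) + m^2 - 2*m - 3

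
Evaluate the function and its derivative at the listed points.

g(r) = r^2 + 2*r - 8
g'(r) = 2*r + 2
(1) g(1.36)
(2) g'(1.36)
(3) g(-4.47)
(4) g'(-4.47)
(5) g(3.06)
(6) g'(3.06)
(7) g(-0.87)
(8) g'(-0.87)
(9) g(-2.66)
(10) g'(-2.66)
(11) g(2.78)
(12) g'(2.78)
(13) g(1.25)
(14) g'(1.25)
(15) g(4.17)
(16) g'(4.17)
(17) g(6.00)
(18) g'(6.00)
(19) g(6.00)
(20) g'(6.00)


(1) = -3.43
(2) = 4.72
(3) = 3.04
(4) = -6.94
(5) = 7.48
(6) = 8.12
(7) = -8.98
(8) = 0.26
(9) = -6.24
(10) = -3.32
(11) = 5.29
(12) = 7.56
(13) = -3.94
(14) = 4.50
(15) = 17.73
(16) = 10.34
(17) = 40.00
(18) = 14.00
(19) = 40.00
(20) = 14.00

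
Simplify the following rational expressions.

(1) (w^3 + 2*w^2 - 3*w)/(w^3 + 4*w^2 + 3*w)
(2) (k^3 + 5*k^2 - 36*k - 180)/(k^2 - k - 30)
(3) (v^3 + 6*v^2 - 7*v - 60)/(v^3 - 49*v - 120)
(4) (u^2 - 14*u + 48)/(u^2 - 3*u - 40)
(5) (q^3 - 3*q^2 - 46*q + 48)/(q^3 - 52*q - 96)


(1) = (w - 1)/(w + 1)
(2) = k + 6
(3) = (v^2 + v - 12)/(v^2 - 5*v - 24)
(4) = (u - 6)/(u + 5)
(5) = (q - 1)/(q + 2)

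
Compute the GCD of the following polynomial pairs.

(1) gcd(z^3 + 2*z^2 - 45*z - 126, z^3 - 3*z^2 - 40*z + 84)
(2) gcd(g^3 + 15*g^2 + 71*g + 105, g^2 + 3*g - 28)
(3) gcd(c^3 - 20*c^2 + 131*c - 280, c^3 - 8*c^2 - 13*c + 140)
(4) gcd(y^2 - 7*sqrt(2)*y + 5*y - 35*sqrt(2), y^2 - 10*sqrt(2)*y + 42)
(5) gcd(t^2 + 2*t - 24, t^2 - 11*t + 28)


(1) = gcd((z - 7)*(z + 3)*(z + 6), (z - 7)*(z - 2)*(z + 6)) = z^2 - z - 42
(2) = gcd((g + 3)*(g + 5)*(g + 7), (g - 4)*(g + 7)) = g + 7
(3) = gcd((c - 8)*(c - 7)*(c - 5), (c - 7)*(c - 5)*(c + 4)) = c^2 - 12*c + 35
(4) = y - 7*sqrt(2)
(5) = t - 4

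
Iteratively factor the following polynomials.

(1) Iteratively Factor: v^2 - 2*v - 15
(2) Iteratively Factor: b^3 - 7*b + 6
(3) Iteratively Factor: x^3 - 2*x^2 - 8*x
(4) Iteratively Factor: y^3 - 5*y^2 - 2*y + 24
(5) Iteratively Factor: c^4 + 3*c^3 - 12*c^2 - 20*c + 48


(1) = (v - 5)*(v + 3)
(2) = (b - 1)*(b^2 + b - 6) = (b - 2)*(b - 1)*(b + 3)
(3) = (x + 2)*(x^2 - 4*x) = x*(x + 2)*(x - 4)
(4) = (y + 2)*(y^2 - 7*y + 12) = (y - 4)*(y + 2)*(y - 3)
(5) = (c - 2)*(c^3 + 5*c^2 - 2*c - 24) = (c - 2)*(c + 3)*(c^2 + 2*c - 8) = (c - 2)^2*(c + 3)*(c + 4)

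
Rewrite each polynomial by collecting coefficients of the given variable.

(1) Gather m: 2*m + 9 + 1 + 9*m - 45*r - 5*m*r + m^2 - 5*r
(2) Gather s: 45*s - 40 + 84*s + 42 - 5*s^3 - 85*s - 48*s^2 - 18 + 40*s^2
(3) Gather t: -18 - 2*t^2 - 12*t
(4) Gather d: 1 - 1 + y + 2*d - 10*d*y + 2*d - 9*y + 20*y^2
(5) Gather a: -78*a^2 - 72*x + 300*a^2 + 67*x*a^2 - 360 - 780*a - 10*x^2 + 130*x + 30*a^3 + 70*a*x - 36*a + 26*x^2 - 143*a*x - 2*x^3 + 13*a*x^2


(1) = m^2 + m*(11 - 5*r) - 50*r + 10
(2) = -5*s^3 - 8*s^2 + 44*s - 16
(3) = -2*t^2 - 12*t - 18
(4) = d*(4 - 10*y) + 20*y^2 - 8*y
(5) = 30*a^3 + a^2*(67*x + 222) + a*(13*x^2 - 73*x - 816) - 2*x^3 + 16*x^2 + 58*x - 360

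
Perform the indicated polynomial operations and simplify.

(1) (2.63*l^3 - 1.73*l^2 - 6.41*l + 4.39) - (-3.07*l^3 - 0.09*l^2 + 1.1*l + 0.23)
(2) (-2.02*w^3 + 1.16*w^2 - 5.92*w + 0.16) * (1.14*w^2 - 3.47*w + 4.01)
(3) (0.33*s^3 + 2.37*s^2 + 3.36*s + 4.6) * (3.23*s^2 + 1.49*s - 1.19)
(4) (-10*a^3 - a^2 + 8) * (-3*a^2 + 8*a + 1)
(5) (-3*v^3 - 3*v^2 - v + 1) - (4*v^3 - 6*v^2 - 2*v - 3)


(1) = 5.7*l^3 - 1.64*l^2 - 7.51*l + 4.16
(2) = -2.3028*w^5 + 8.3318*w^4 - 18.8742*w^3 + 25.3764*w^2 - 24.2944*w + 0.6416
(3) = 1.0659*s^5 + 8.1468*s^4 + 13.9914*s^3 + 17.0441*s^2 + 2.8556*s - 5.474
(4) = 30*a^5 - 77*a^4 - 18*a^3 - 25*a^2 + 64*a + 8
(5) = -7*v^3 + 3*v^2 + v + 4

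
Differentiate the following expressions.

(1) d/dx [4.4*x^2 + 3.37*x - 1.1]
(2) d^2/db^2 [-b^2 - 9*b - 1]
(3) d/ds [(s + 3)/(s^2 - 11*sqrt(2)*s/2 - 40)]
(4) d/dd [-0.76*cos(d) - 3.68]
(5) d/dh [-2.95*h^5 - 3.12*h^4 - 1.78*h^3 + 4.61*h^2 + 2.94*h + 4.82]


(1) = 8.8*x + 3.37
(2) = -2
(3) = 2*(2*s^2 - 11*sqrt(2)*s - (s + 3)*(4*s - 11*sqrt(2)) - 80)/(-2*s^2 + 11*sqrt(2)*s + 80)^2
(4) = 0.76*sin(d)
(5) = -14.75*h^4 - 12.48*h^3 - 5.34*h^2 + 9.22*h + 2.94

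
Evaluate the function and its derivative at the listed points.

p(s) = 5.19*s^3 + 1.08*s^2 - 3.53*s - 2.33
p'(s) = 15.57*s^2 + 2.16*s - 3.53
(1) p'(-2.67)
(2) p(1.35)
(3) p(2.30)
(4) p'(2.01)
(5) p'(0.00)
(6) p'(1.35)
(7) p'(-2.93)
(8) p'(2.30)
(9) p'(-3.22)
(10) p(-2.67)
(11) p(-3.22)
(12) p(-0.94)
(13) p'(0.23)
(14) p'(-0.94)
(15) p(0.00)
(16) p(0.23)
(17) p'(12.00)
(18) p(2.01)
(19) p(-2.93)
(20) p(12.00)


(1) = 101.70
(2) = 7.64
(3) = 58.41
(4) = 63.72
(5) = -3.53
(6) = 27.76
(7) = 123.81
(8) = 83.80
(9) = 150.95
(10) = -83.99
(11) = -153.04
(12) = -2.37
(13) = -2.21
(14) = 8.20
(15) = -2.33
(16) = -3.02
(17) = 2264.47
(18) = 37.08
(19) = -113.26
(20) = 9079.15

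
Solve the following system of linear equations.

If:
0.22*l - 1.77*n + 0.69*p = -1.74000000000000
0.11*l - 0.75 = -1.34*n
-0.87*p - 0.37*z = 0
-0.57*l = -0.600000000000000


Then:
l = 1.05
n = 0.47
p = -1.64
z = 3.86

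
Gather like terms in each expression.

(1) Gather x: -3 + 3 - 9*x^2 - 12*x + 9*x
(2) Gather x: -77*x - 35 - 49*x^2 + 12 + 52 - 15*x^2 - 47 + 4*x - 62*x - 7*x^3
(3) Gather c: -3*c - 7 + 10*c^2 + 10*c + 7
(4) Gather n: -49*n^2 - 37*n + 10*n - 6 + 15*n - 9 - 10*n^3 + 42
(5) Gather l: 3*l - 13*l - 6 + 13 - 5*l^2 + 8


(1) = -9*x^2 - 3*x
(2) = -7*x^3 - 64*x^2 - 135*x - 18
(3) = 10*c^2 + 7*c
(4) = -10*n^3 - 49*n^2 - 12*n + 27
(5) = -5*l^2 - 10*l + 15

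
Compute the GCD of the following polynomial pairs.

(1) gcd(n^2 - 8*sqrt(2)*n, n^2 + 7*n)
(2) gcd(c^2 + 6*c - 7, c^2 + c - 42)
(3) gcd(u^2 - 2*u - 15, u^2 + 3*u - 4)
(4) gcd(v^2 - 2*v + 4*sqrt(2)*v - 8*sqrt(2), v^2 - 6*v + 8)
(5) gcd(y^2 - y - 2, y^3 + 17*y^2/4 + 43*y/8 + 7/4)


(1) = n
(2) = c + 7
(3) = gcd((u - 5)*(u + 3), (u - 1)*(u + 4)) = 1
(4) = v - 2
(5) = gcd((y - 2)*(y + 1), (y + 1/2)*(y + 7/4)*(y + 2)) = 1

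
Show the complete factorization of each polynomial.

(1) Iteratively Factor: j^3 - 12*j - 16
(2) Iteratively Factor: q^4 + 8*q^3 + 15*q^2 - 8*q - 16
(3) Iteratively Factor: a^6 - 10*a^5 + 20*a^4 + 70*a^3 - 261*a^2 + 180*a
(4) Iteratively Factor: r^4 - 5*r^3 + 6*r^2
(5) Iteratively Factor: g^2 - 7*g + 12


(1) = (j + 2)*(j^2 - 2*j - 8) = (j + 2)^2*(j - 4)
(2) = (q + 4)*(q^3 + 4*q^2 - q - 4) = (q + 1)*(q + 4)*(q^2 + 3*q - 4) = (q - 1)*(q + 1)*(q + 4)*(q + 4)
(3) = (a - 1)*(a^5 - 9*a^4 + 11*a^3 + 81*a^2 - 180*a) = (a - 3)*(a - 1)*(a^4 - 6*a^3 - 7*a^2 + 60*a) = (a - 4)*(a - 3)*(a - 1)*(a^3 - 2*a^2 - 15*a) = a*(a - 4)*(a - 3)*(a - 1)*(a^2 - 2*a - 15) = a*(a - 4)*(a - 3)*(a - 1)*(a + 3)*(a - 5)
(4) = (r - 2)*(r^3 - 3*r^2) = r*(r - 2)*(r^2 - 3*r) = r^2*(r - 2)*(r - 3)
(5) = (g - 3)*(g - 4)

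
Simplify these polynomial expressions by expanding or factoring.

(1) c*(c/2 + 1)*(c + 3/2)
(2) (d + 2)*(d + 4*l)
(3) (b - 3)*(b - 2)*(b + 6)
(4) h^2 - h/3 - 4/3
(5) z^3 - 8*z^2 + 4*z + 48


(1) = c^3/2 + 7*c^2/4 + 3*c/2
(2) = d^2 + 4*d*l + 2*d + 8*l
(3) = b^3 + b^2 - 24*b + 36
(4) = (h - 4/3)*(h + 1)
(5) = (z - 6)*(z - 4)*(z + 2)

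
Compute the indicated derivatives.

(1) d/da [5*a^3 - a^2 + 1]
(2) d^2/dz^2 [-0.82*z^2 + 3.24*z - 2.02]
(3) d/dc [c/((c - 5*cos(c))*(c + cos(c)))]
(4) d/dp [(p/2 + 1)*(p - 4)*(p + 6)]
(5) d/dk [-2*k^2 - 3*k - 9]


(1) = a*(15*a - 2)
(2) = -1.64000000000000
(3) = -(4*c^2*sin(c) + c^2 + 5*c*sin(2*c) + 5*cos(2*c)/2 + 5/2)/((c - 5*cos(c))^2*(c + cos(c))^2)
(4) = 3*p^2/2 + 4*p - 10
(5) = -4*k - 3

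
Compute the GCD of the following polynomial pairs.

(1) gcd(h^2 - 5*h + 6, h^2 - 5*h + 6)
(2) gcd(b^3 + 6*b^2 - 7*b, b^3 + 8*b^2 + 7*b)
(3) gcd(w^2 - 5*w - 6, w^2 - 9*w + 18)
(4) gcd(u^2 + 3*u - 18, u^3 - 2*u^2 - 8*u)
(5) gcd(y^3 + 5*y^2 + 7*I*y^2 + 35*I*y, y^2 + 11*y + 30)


(1) = h^2 - 5*h + 6
(2) = gcd(b*(b - 1)*(b + 7), b*(b + 1)*(b + 7)) = b^2 + 7*b
(3) = w - 6
(4) = 1
(5) = y + 5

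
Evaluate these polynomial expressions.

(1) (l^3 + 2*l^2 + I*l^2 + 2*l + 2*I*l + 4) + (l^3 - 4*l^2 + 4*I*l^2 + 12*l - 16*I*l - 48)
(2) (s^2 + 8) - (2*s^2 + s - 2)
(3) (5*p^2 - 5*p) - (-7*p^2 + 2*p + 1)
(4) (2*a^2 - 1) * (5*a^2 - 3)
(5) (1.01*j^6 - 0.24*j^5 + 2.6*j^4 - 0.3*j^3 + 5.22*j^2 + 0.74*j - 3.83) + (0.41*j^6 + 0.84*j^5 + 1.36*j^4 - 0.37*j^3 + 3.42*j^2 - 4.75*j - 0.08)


(1) = 2*l^3 - 2*l^2 + 5*I*l^2 + 14*l - 14*I*l - 44
(2) = -s^2 - s + 10
(3) = 12*p^2 - 7*p - 1
(4) = 10*a^4 - 11*a^2 + 3
(5) = 1.42*j^6 + 0.6*j^5 + 3.96*j^4 - 0.67*j^3 + 8.64*j^2 - 4.01*j - 3.91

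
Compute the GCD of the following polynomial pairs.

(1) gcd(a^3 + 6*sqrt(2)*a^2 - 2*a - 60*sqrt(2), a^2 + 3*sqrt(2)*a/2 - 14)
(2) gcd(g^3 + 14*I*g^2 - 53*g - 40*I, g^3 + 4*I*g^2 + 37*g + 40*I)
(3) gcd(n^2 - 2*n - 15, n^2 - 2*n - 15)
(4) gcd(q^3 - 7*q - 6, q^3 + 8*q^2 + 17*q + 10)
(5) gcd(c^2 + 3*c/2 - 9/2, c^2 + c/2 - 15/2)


(1) = gcd((a - 2*sqrt(2))*(a + 3*sqrt(2))*(a + 5*sqrt(2)), (a - 2*sqrt(2))*(a + 7*sqrt(2)/2)) = a - 2*sqrt(2)
(2) = g^2 + 9*I*g - 8
(3) = gcd((n - 5)*(n + 3), (n - 5)*(n + 3)) = n^2 - 2*n - 15
(4) = gcd((q - 3)*(q + 1)*(q + 2), (q + 1)*(q + 2)*(q + 5)) = q^2 + 3*q + 2
(5) = gcd((c - 3/2)*(c + 3), (c - 5/2)*(c + 3)) = c + 3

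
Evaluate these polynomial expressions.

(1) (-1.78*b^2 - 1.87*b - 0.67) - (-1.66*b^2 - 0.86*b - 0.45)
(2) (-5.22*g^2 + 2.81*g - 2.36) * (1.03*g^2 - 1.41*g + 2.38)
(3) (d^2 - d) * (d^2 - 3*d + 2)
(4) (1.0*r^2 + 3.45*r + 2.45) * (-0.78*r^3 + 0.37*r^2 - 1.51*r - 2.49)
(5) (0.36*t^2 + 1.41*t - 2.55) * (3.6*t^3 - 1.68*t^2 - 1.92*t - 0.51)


(1) = -0.12*b^2 - 1.01*b - 0.22
(2) = -5.3766*g^4 + 10.2545*g^3 - 18.8165*g^2 + 10.0154*g - 5.6168
(3) = d^4 - 4*d^3 + 5*d^2 - 2*d
(4) = -0.78*r^5 - 2.321*r^4 - 2.1445*r^3 - 6.793*r^2 - 12.29*r - 6.1005
(5) = 1.296*t^5 + 4.4712*t^4 - 12.24*t^3 + 1.3932*t^2 + 4.1769*t + 1.3005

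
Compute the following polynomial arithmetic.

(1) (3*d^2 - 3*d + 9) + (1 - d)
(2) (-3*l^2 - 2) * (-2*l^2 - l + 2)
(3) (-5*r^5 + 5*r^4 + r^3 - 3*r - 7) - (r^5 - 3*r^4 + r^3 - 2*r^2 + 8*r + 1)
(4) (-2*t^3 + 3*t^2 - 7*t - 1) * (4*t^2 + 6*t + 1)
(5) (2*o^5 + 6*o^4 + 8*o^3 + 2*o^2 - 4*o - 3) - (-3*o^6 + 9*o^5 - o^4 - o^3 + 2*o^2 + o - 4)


(1) = 3*d^2 - 4*d + 10
(2) = 6*l^4 + 3*l^3 - 2*l^2 + 2*l - 4
(3) = -6*r^5 + 8*r^4 + 2*r^2 - 11*r - 8
(4) = -8*t^5 - 12*t^3 - 43*t^2 - 13*t - 1
(5) = 3*o^6 - 7*o^5 + 7*o^4 + 9*o^3 - 5*o + 1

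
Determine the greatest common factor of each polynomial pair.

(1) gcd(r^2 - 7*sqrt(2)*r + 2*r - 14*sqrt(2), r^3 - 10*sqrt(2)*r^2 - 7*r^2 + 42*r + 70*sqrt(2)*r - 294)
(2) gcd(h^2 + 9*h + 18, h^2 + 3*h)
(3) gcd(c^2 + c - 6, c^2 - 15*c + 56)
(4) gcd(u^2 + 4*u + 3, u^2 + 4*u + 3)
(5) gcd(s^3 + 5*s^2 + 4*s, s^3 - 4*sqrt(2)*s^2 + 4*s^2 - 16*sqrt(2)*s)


(1) = r - 7*sqrt(2)
(2) = gcd((h + 3)*(h + 6), h*(h + 3)) = h + 3
(3) = gcd((c - 2)*(c + 3), (c - 8)*(c - 7)) = 1
(4) = gcd((u + 1)*(u + 3), (u + 1)*(u + 3)) = u^2 + 4*u + 3
(5) = s^2 + 4*s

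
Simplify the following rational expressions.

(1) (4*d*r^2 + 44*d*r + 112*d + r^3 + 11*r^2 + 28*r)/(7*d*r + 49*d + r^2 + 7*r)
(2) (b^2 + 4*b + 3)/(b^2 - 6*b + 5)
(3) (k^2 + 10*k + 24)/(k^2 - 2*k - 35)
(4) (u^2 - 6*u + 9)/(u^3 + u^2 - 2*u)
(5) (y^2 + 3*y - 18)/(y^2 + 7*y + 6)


(1) = (4*d*r + 16*d + r^2 + 4*r)/(7*d + r)
(2) = (b^2 + 4*b + 3)/(b^2 - 6*b + 5)
(3) = (k^2 + 10*k + 24)/(k^2 - 2*k - 35)
(4) = (u^2 - 6*u + 9)/(u^3 + u^2 - 2*u)
(5) = (y - 3)/(y + 1)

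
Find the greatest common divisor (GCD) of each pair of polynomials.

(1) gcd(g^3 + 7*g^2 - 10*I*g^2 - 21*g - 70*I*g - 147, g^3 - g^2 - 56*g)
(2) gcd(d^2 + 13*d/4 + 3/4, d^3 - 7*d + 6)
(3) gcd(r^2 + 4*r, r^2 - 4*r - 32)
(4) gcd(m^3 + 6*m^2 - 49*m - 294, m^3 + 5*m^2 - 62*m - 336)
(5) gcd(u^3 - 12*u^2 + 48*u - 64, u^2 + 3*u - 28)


(1) = gcd((g + 7)*(g - 7*I)*(g - 3*I), g*(g - 8)*(g + 7)) = g + 7
(2) = d + 3
(3) = gcd(r*(r + 4), (r - 8)*(r + 4)) = r + 4
(4) = m^2 + 13*m + 42
(5) = gcd((u - 4)^3, (u - 4)*(u + 7)) = u - 4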